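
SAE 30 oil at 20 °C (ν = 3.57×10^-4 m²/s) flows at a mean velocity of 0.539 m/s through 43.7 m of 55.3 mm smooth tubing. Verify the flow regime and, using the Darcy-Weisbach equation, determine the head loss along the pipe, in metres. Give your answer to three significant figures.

Re = VD/ν = 0.539·0.05530/3.57×10^-4 = 83.5 → laminar (Re < 2300)
f = 64/Re = 0.7665
h_f = f(L/D)V²/(2g) = 0.7665·(43.7/0.05530)·0.539²/(2·9.81) = 8.970 m

h_f ≈ 8.97 m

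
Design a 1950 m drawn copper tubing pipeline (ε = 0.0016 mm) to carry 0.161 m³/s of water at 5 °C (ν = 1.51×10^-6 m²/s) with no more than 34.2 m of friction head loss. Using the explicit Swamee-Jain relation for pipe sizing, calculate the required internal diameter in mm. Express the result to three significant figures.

Swamee-Jain (Type III): D = 0.66·[ε^1.25·(LQ²/(gh_f))^4.75 + ν·Q^9.4·(L/(gh_f))^5.2]^0.04
LQ²/(gh_f) = 0.1507; L/(gh_f) = 5.812
Term 1 = ε^1.25·(…)^4.75 = 7.09×10^-12; Term 2 = ν·Q^9.4·(…)^5.2 = 4.99×10^-10
D = 0.66·(7.09×10^-12 + 4.99×10^-10)^0.04 = 0.2803 m = 280 mm
Check: V = 2.61 m/s, Re = 4.84×10^5, f = 0.01326, h_f = 32.0 m ≈ 34.2 m ✓

D ≈ 280 mm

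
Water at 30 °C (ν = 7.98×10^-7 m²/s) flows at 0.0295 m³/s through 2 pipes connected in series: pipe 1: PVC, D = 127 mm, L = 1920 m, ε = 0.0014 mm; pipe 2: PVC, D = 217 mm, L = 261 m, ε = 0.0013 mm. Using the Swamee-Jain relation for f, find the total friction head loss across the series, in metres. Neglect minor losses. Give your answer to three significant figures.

H ≈ 59.0 m

Pipe 1: V = 2.329 m/s, Re = 3.71×10^5, ε/D = 1.10×10^-5, f = 0.01397, h_1 = f(L/D)V²/2g = 58.37 m
Pipe 2: V = 0.7977 m/s, Re = 2.17×10^5, ε/D = 5.99×10^-6, f = 0.01535, h_2 = f(L/D)V²/2g = 0.5986 m
Series → Q common, losses add: H = Σh = 58.97 m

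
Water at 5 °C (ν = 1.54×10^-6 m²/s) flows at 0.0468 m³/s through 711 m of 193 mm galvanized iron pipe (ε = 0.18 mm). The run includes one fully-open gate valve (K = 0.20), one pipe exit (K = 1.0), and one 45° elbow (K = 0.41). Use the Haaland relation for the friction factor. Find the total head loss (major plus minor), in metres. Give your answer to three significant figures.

H_L ≈ 10.1 m

V = 4Q/(πD²) = 1.600 m/s; V²/2g = 0.1304 m
Re = 2.00×10^5, ε/D = 9.33×10^-4 → f = 0.02064 (Haaland)
Major: h_f = f(L/D)·V²/2g = 0.02064·3684·0.1304 = 9.916 m
Minor: ΣK = 1.61; h_m = ΣK·V²/2g = 0.2100 m
Total H_L = 9.916 + 0.2100 = 10.13 m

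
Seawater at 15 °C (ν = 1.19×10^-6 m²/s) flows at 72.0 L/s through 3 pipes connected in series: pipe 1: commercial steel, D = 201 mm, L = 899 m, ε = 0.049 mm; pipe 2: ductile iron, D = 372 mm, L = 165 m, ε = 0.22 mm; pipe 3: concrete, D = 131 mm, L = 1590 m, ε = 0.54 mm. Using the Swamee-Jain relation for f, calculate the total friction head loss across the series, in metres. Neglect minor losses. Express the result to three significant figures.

Pipe 1: V = 2.269 m/s, Re = 3.83×10^5, ε/D = 2.44×10^-4, f = 0.01626, h_1 = f(L/D)V²/2g = 19.09 m
Pipe 2: V = 0.6625 m/s, Re = 2.07×10^5, ε/D = 5.91×10^-4, f = 0.01934, h_2 = f(L/D)V²/2g = 0.1919 m
Pipe 3: V = 5.342 m/s, Re = 5.88×10^5, ε/D = 0.00412, f = 0.02894, h_3 = f(L/D)V²/2g = 511.0 m
Series → Q common, losses add: H = Σh = 530.2 m

H ≈ 530 m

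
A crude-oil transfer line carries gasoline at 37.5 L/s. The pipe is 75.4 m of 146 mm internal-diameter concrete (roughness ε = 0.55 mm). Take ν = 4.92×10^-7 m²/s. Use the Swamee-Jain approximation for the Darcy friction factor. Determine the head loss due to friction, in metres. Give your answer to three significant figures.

h_f ≈ 3.72 m

V = 4Q/(πD²) = 4·0.0375/(π·0.146²) = 2.240 m/s
Re = VD/ν = 2.240·0.146/4.92×10^-7 = 6.65×10^5 → turbulent
ε/D = 0.55/146 = 0.00377
Swamee-Jain: f = 0.02818
h_f = f(L/D)V²/(2g) = 0.02818·(75.4/0.146)·2.240²/(2·9.81) = 3.722 m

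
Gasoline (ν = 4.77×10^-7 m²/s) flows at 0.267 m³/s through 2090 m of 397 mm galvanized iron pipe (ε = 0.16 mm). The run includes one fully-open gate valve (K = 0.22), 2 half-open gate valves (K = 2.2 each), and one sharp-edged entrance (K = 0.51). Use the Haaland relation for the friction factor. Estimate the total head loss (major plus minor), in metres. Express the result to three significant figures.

V = 4Q/(πD²) = 2.157 m/s; V²/2g = 0.2371 m
Re = 1.80×10^6, ε/D = 4.03×10^-4 → f = 0.01624 (Haaland)
Major: h_f = f(L/D)·V²/2g = 0.01624·5264·0.2371 = 20.28 m
Minor: ΣK = 5.13; h_m = ΣK·V²/2g = 1.216 m
Total H_L = 20.28 + 1.216 = 21.50 m

H_L ≈ 21.5 m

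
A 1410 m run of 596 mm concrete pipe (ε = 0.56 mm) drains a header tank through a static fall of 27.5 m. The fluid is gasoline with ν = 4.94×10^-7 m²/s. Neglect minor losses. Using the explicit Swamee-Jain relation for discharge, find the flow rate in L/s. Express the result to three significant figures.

Q ≈ 956 L/s

Swamee-Jain (Type II): Q = -0.965·√(gD⁵h_f/L)·ln[ε/(3.7D) + √(3.17ν²L/(gD³h_f))]
√(gD⁵h_f/L) = √(9.81·0.596⁵·27.5/1410) = 0.1200
ε/(3.7D) = 2.54×10^-4; √(3.17ν²L/(gD³h_f)) = 4.37×10^-6
Q = -0.965·0.1200·ln(2.583×10^-4) = 0.9563 m³/s
Check: V = 3.43 m/s, Re = 4.14×10^6, f = 0.01946, h_f = 27.6 m ≈ 27.5 m ✓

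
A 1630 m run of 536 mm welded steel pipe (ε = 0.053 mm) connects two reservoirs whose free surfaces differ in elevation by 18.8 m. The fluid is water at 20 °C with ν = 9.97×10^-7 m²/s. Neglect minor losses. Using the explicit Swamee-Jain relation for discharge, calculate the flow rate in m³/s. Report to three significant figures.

Q ≈ 0.691 m³/s

Swamee-Jain (Type II): Q = -0.965·√(gD⁵h_f/L)·ln[ε/(3.7D) + √(3.17ν²L/(gD³h_f))]
√(gD⁵h_f/L) = √(9.81·0.536⁵·18.8/1630) = 0.07075
ε/(3.7D) = 2.67×10^-5; √(3.17ν²L/(gD³h_f)) = 1.34×10^-5
Q = -0.965·0.07075·ln(4.017×10^-5) = 0.6911 m³/s
Check: V = 3.06 m/s, Re = 1.65×10^6, f = 0.01301, h_f = 18.9 m ≈ 18.8 m ✓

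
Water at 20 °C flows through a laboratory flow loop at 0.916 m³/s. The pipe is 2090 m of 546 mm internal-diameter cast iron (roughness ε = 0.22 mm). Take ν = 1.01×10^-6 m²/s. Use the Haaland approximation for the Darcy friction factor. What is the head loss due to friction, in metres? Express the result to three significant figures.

V = 4Q/(πD²) = 4·0.916/(π·0.546²) = 3.912 m/s
Re = VD/ν = 3.912·0.546/1.01×10^-6 = 2.11×10^6 → turbulent
ε/D = 0.22/546 = 4.03×10^-4
Haaland: f = 0.01620
h_f = f(L/D)V²/(2g) = 0.01620·(2090/0.546)·3.912²/(2·9.81) = 48.38 m

h_f ≈ 48.4 m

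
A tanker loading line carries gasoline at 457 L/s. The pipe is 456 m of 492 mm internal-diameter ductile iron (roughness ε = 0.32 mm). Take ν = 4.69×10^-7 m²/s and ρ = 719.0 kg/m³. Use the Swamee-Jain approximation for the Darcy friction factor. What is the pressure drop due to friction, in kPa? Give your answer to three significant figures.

V = 4Q/(πD²) = 4·0.457/(π·0.492²) = 2.404 m/s
Re = VD/ν = 2.404·0.492/4.69×10^-7 = 2.52×10^6 → turbulent
ε/D = 0.32/492 = 6.50×10^-4
Swamee-Jain: f = 0.01796
h_f = f(L/D)V²/(2g) = 0.01796·(456/0.492)·2.404²/(2·9.81) = 4.902 m
Δp = ρg·h_f = 719.0·9.81·4.902 = 34.57 kPa

Δp ≈ 34.6 kPa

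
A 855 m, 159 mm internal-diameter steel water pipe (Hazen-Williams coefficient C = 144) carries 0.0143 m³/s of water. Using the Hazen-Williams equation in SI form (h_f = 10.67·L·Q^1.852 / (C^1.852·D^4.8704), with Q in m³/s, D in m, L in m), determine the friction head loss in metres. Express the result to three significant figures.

h_f = 10.67·855·0.0143^1.852 / (144^1.852·0.159^4.8704) = 2.729 m

h_f ≈ 2.73 m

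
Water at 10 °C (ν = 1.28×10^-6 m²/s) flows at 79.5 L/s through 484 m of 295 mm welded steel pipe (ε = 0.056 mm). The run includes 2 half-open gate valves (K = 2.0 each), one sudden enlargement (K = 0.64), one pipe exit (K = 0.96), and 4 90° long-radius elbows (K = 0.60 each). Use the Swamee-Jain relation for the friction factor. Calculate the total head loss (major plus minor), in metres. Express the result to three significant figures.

H_L ≈ 2.41 m

V = 4Q/(πD²) = 1.163 m/s; V²/2g = 0.06896 m
Re = 2.68×10^5, ε/D = 1.90×10^-4 → f = 0.01644 (Swamee-Jain)
Major: h_f = f(L/D)·V²/2g = 0.01644·1641·0.06896 = 1.860 m
Minor: ΣK = 8.00; h_m = ΣK·V²/2g = 0.5516 m
Total H_L = 1.860 + 0.5516 = 2.412 m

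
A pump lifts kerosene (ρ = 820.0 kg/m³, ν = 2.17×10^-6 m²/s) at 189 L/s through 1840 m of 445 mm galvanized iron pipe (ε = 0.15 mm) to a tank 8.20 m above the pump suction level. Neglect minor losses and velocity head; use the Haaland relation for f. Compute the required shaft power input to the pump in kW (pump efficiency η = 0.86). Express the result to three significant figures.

V = 4Q/(πD²) = 1.215 m/s; Re = 2.49×10^5; ε/D = 3.37×10^-4; f = 0.01734
h_f = f(L/D)V²/2g = 5.397 m
Total head H = z + h_f = 8.20 + 5.397 = 13.60 m
P_hyd = ρgQH = 820.0·9.81·0.189·13.60 = 20.67 kW
P_shaft = P_hyd/η = 20.67/0.86 = 24.04 kW

P_shaft ≈ 24.0 kW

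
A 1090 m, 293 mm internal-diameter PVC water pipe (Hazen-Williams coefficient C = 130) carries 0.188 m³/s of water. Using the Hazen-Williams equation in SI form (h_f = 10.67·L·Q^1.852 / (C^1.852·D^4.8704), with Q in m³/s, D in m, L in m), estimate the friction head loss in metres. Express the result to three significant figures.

h_f ≈ 25.3 m

h_f = 10.67·1090·0.188^1.852 / (130^1.852·0.293^4.8704) = 25.29 m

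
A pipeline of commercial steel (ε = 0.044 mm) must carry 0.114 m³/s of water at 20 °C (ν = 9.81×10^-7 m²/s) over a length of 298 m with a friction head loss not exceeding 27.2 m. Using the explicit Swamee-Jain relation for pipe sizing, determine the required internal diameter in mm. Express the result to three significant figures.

D ≈ 181 mm

Swamee-Jain (Type III): D = 0.66·[ε^1.25·(LQ²/(gh_f))^4.75 + ν·Q^9.4·(L/(gh_f))^5.2]^0.04
LQ²/(gh_f) = 0.01451; L/(gh_f) = 1.117
Term 1 = ε^1.25·(…)^4.75 = 6.65×10^-15; Term 2 = ν·Q^9.4·(…)^5.2 = 2.38×10^-15
D = 0.66·(6.65×10^-15 + 2.38×10^-15)^0.04 = 0.1810 m = 181 mm
Check: V = 4.43 m/s, Re = 8.17×10^5, f = 0.01538, h_f = 25.3 m ≈ 27.2 m ✓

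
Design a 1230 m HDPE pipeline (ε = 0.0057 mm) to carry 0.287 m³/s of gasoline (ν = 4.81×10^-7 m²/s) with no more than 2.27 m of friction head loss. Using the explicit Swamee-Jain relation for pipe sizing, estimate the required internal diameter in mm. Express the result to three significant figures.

D ≈ 533 mm

Swamee-Jain (Type III): D = 0.66·[ε^1.25·(LQ²/(gh_f))^4.75 + ν·Q^9.4·(L/(gh_f))^5.2]^0.04
LQ²/(gh_f) = 4.550; L/(gh_f) = 55.23
Term 1 = ε^1.25·(…)^4.75 = 3.72×10^-4; Term 2 = ν·Q^9.4·(…)^5.2 = 0.00442
D = 0.66·(3.72×10^-4 + 0.00442)^0.04 = 0.5331 m = 533 mm
Check: V = 1.29 m/s, Re = 1.43×10^6, f = 0.01127, h_f = 2.19 m ≈ 2.27 m ✓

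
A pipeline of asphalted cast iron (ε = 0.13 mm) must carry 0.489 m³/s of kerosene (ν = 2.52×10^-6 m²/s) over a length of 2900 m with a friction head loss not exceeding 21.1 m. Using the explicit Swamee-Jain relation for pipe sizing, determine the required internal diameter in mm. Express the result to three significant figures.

D ≈ 541 mm

Swamee-Jain (Type III): D = 0.66·[ε^1.25·(LQ²/(gh_f))^4.75 + ν·Q^9.4·(L/(gh_f))^5.2]^0.04
LQ²/(gh_f) = 3.350; L/(gh_f) = 14.01
Term 1 = ε^1.25·(…)^4.75 = 0.00433; Term 2 = ν·Q^9.4·(…)^5.2 = 0.00277
D = 0.66·(0.00433 + 0.00277)^0.04 = 0.5415 m = 541 mm
Check: V = 2.12 m/s, Re = 4.56×10^5, f = 0.01599, h_f = 19.7 m ≈ 21.1 m ✓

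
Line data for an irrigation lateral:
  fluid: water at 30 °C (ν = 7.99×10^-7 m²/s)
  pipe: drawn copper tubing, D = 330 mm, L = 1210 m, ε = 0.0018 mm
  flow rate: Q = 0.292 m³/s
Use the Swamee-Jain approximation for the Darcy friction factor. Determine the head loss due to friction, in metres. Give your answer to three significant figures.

V = 4Q/(πD²) = 4·0.292/(π·0.330²) = 3.414 m/s
Re = VD/ν = 3.414·0.330/7.99×10^-7 = 1.41×10^6 → turbulent
ε/D = 0.0018/330 = 5.45×10^-6
Swamee-Jain: f = 0.01113
h_f = f(L/D)V²/(2g) = 0.01113·(1210/0.330)·3.414²/(2·9.81) = 24.25 m

h_f ≈ 24.2 m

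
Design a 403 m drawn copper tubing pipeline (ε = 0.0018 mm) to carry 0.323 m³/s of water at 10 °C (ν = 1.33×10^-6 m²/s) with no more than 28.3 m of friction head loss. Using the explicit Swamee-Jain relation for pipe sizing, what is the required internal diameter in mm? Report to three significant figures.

Swamee-Jain (Type III): D = 0.66·[ε^1.25·(LQ²/(gh_f))^4.75 + ν·Q^9.4·(L/(gh_f))^5.2]^0.04
LQ²/(gh_f) = 0.1514; L/(gh_f) = 1.452
Term 1 = ε^1.25·(…)^4.75 = 8.42×10^-12; Term 2 = ν·Q^9.4·(…)^5.2 = 2.25×10^-10
D = 0.66·(8.42×10^-12 + 2.25×10^-10)^0.04 = 0.2718 m = 272 mm
Check: V = 5.57 m/s, Re = 1.14×10^6, f = 0.01154, h_f = 27.0 m ≈ 28.3 m ✓

D ≈ 272 mm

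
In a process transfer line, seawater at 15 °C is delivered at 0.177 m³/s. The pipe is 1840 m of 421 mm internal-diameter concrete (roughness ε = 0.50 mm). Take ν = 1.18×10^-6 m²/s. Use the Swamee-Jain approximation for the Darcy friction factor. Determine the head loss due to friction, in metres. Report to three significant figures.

V = 4Q/(πD²) = 4·0.177/(π·0.421²) = 1.272 m/s
Re = VD/ν = 1.272·0.421/1.18×10^-6 = 4.54×10^5 → turbulent
ε/D = 0.50/421 = 0.00119
Swamee-Jain: f = 0.02119
h_f = f(L/D)V²/(2g) = 0.02119·(1840/0.421)·1.272²/(2·9.81) = 7.632 m

h_f ≈ 7.63 m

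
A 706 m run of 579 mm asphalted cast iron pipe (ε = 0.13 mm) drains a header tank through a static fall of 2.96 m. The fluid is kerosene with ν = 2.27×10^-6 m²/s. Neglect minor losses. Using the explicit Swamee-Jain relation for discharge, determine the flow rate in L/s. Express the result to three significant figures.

Swamee-Jain (Type II): Q = -0.965·√(gD⁵h_f/L)·ln[ε/(3.7D) + √(3.17ν²L/(gD³h_f))]
√(gD⁵h_f/L) = √(9.81·0.579⁵·2.96/706) = 0.05173
ε/(3.7D) = 6.07×10^-5; √(3.17ν²L/(gD³h_f)) = 4.52×10^-5
Q = -0.965·0.05173·ln(1.059×10^-4) = 0.4569 m³/s
Check: V = 1.74 m/s, Re = 4.43×10^5, f = 0.01590, h_f = 2.98 m ≈ 2.96 m ✓

Q ≈ 457 L/s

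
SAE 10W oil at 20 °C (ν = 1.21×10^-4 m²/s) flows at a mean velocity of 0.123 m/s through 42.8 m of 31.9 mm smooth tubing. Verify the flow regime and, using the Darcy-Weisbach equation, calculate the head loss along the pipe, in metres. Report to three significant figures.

Re = VD/ν = 0.123·0.03190/1.21×10^-4 = 32.4 → laminar (Re < 2300)
f = 64/Re = 1.974
h_f = f(L/D)V²/(2g) = 1.974·(42.8/0.03190)·0.123²/(2·9.81) = 2.042 m

h_f ≈ 2.04 m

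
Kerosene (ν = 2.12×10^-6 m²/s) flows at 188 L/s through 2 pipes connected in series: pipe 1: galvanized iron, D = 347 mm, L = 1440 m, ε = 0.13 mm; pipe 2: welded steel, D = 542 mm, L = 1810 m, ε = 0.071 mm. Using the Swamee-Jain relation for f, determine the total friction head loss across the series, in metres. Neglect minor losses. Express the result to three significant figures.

H ≈ 16.5 m

Pipe 1: V = 1.988 m/s, Re = 3.25×10^5, ε/D = 3.75×10^-4, f = 0.01745, h_1 = f(L/D)V²/2g = 14.59 m
Pipe 2: V = 0.8148 m/s, Re = 2.08×10^5, ε/D = 1.31×10^-4, f = 0.01653, h_2 = f(L/D)V²/2g = 1.868 m
Series → Q common, losses add: H = Σh = 16.45 m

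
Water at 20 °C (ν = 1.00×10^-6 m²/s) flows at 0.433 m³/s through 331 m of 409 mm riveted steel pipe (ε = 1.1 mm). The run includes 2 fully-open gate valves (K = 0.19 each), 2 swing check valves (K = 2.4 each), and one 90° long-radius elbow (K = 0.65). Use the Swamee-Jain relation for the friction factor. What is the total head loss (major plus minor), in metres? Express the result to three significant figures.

H_L ≈ 14.7 m

V = 4Q/(πD²) = 3.296 m/s; V²/2g = 0.5536 m
Re = 1.35×10^6, ε/D = 0.00269 → f = 0.02555 (Swamee-Jain)
Major: h_f = f(L/D)·V²/2g = 0.02555·809.3·0.5536 = 11.45 m
Minor: ΣK = 5.83; h_m = ΣK·V²/2g = 3.228 m
Total H_L = 11.45 + 3.228 = 14.67 m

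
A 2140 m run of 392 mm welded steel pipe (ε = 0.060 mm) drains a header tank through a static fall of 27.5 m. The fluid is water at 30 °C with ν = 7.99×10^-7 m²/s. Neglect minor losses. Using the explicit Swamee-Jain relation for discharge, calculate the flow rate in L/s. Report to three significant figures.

Swamee-Jain (Type II): Q = -0.965·√(gD⁵h_f/L)·ln[ε/(3.7D) + √(3.17ν²L/(gD³h_f))]
√(gD⁵h_f/L) = √(9.81·0.392⁵·27.5/2140) = 0.03416
ε/(3.7D) = 4.14×10^-5; √(3.17ν²L/(gD³h_f)) = 1.63×10^-5
Q = -0.965·0.03416·ln(5.769×10^-5) = 0.3217 m³/s
Check: V = 2.67 m/s, Re = 1.31×10^6, f = 0.01399, h_f = 27.7 m ≈ 27.5 m ✓

Q ≈ 322 L/s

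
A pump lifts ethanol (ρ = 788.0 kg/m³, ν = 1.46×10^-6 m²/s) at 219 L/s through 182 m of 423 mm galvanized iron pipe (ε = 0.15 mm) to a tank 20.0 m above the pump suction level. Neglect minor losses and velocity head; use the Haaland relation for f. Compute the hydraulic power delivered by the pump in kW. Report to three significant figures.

V = 4Q/(πD²) = 1.558 m/s; Re = 4.52×10^5; ε/D = 3.55×10^-4; f = 0.01668
h_f = f(L/D)V²/2g = 0.8883 m
Total head H = z + h_f = 20.0 + 0.8883 = 20.89 m
P_hyd = ρgQH = 788.0·9.81·0.219·20.89 = 35.36 kW

P_hyd ≈ 35.4 kW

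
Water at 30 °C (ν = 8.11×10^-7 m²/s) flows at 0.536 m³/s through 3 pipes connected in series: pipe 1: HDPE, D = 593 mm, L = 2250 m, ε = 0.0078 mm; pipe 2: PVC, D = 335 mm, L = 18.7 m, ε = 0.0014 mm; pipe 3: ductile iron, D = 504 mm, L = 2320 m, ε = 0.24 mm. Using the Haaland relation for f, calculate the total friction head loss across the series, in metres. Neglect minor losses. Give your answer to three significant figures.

H ≈ 37.8 m

Pipe 1: V = 1.941 m/s, Re = 1.42×10^6, ε/D = 1.32×10^-5, f = 0.01124, h_1 = f(L/D)V²/2g = 8.188 m
Pipe 2: V = 6.081 m/s, Re = 2.51×10^6, ε/D = 4.18×10^-6, f = 0.01012, h_2 = f(L/D)V²/2g = 1.064 m
Pipe 3: V = 2.687 m/s, Re = 1.67×10^6, ε/D = 4.76×10^-4, f = 0.01683, h_3 = f(L/D)V²/2g = 28.50 m
Series → Q common, losses add: H = Σh = 37.75 m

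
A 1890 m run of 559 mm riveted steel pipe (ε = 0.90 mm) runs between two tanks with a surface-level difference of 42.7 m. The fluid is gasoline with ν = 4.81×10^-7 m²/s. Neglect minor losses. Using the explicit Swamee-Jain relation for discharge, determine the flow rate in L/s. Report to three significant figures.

Swamee-Jain (Type II): Q = -0.965·√(gD⁵h_f/L)·ln[ε/(3.7D) + √(3.17ν²L/(gD³h_f))]
√(gD⁵h_f/L) = √(9.81·0.559⁵·42.7/1890) = 0.1100
ε/(3.7D) = 4.35×10^-4; √(3.17ν²L/(gD³h_f)) = 4.35×10^-6
Q = -0.965·0.1100·ln(4.395×10^-4) = 0.8204 m³/s
Check: V = 3.34 m/s, Re = 3.89×10^6, f = 0.02221, h_f = 42.8 m ≈ 42.7 m ✓

Q ≈ 820 L/s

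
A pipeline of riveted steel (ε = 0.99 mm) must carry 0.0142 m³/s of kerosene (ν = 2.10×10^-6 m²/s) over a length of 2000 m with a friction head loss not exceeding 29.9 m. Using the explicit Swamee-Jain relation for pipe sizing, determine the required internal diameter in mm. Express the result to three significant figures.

Swamee-Jain (Type III): D = 0.66·[ε^1.25·(LQ²/(gh_f))^4.75 + ν·Q^9.4·(L/(gh_f))^5.2]^0.04
LQ²/(gh_f) = 0.001375; L/(gh_f) = 6.819
Term 1 = ε^1.25·(…)^4.75 = 4.48×10^-18; Term 2 = ν·Q^9.4·(…)^5.2 = 1.94×10^-19
D = 0.66·(4.48×10^-18 + 1.94×10^-19)^0.04 = 0.1338 m = 134 mm
Check: V = 1.01 m/s, Re = 6.44×10^4, f = 0.03576, h_f = 27.8 m ≈ 29.9 m ✓

D ≈ 134 mm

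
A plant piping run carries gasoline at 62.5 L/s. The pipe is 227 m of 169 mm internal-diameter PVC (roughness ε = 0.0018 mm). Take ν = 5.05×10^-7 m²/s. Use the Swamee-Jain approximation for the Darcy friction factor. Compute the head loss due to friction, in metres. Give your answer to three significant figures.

V = 4Q/(πD²) = 4·0.0625/(π·0.169²) = 2.786 m/s
Re = VD/ν = 2.786·0.169/5.05×10^-7 = 9.32×10^5 → turbulent
ε/D = 0.0018/169 = 1.07×10^-5
Swamee-Jain: f = 0.01200
h_f = f(L/D)V²/(2g) = 0.01200·(227/0.169)·2.786²/(2·9.81) = 6.375 m

h_f ≈ 6.38 m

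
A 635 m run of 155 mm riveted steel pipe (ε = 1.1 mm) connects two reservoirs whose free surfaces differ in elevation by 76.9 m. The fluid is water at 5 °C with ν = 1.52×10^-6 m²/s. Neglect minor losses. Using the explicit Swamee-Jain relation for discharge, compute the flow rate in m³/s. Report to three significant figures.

Swamee-Jain (Type II): Q = -0.965·√(gD⁵h_f/L)·ln[ε/(3.7D) + √(3.17ν²L/(gD³h_f))]
√(gD⁵h_f/L) = √(9.81·0.155⁵·76.9/635) = 0.01031
ε/(3.7D) = 0.00192; √(3.17ν²L/(gD³h_f)) = 4.07×10^-5
Q = -0.965·0.01031·ln(0.001959) = 0.06203 m³/s
Check: V = 3.29 m/s, Re = 3.35×10^5, f = 0.03420, h_f = 77.2 m ≈ 76.9 m ✓

Q ≈ 0.0620 m³/s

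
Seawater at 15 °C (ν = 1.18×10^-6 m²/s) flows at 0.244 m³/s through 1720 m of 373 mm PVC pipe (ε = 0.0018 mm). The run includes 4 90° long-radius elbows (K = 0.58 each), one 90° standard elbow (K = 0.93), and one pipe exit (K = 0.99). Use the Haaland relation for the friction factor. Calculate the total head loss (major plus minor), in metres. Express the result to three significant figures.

V = 4Q/(πD²) = 2.233 m/s; V²/2g = 0.2541 m
Re = 7.06×10^5, ε/D = 4.83×10^-6 → f = 0.01236 (Haaland)
Major: h_f = f(L/D)·V²/2g = 0.01236·4611·0.2541 = 14.49 m
Minor: ΣK = 4.24; h_m = ΣK·V²/2g = 1.078 m
Total H_L = 14.49 + 1.078 = 15.56 m

H_L ≈ 15.6 m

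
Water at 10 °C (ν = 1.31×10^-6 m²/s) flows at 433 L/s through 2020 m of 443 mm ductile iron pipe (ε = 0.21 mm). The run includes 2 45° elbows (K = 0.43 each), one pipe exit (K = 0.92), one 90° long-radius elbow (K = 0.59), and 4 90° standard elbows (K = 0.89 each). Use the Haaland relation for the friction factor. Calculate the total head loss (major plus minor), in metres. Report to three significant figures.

H_L ≈ 33.6 m

V = 4Q/(πD²) = 2.809 m/s; V²/2g = 0.4022 m
Re = 9.50×10^5, ε/D = 4.74×10^-4 → f = 0.01701 (Haaland)
Major: h_f = f(L/D)·V²/2g = 0.01701·4560·0.4022 = 31.21 m
Minor: ΣK = 5.93; h_m = ΣK·V²/2g = 2.385 m
Total H_L = 31.21 + 2.385 = 33.59 m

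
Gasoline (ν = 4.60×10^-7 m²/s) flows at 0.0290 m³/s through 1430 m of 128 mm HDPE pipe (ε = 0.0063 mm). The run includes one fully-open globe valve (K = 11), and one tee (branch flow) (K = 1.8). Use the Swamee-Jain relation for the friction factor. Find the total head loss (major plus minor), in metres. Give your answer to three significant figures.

H_L ≈ 42.1 m

V = 4Q/(πD²) = 2.254 m/s; V²/2g = 0.2589 m
Re = 6.27×10^5, ε/D = 4.92×10^-5 → f = 0.01341 (Swamee-Jain)
Major: h_f = f(L/D)·V²/2g = 0.01341·11172·0.2589 = 38.78 m
Minor: ΣK = 12.8; h_m = ΣK·V²/2g = 3.314 m
Total H_L = 38.78 + 3.314 = 42.09 m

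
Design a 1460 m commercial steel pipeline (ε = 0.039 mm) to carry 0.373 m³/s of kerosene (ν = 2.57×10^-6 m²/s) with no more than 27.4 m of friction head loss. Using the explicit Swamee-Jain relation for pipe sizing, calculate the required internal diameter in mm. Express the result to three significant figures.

Swamee-Jain (Type III): D = 0.66·[ε^1.25·(LQ²/(gh_f))^4.75 + ν·Q^9.4·(L/(gh_f))^5.2]^0.04
LQ²/(gh_f) = 0.7557; L/(gh_f) = 5.432
Term 1 = ε^1.25·(…)^4.75 = 8.15×10^-7; Term 2 = ν·Q^9.4·(…)^5.2 = 1.61×10^-6
D = 0.66·(8.15×10^-7 + 1.61×10^-6)^0.04 = 0.3935 m = 393 mm
Check: V = 3.07 m/s, Re = 4.70×10^5, f = 0.01456, h_f = 25.9 m ≈ 27.4 m ✓

D ≈ 393 mm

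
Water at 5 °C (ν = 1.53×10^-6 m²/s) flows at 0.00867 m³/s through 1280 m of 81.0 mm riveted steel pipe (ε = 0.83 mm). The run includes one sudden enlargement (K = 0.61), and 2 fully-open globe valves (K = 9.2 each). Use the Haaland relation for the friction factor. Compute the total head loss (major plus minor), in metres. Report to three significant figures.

V = 4Q/(πD²) = 1.683 m/s; V²/2g = 0.1443 m
Re = 8.91×10^4, ε/D = 0.0102 → f = 0.03891 (Haaland)
Major: h_f = f(L/D)·V²/2g = 0.03891·15802·0.1443 = 88.72 m
Minor: ΣK = 19.0; h_m = ΣK·V²/2g = 2.743 m
Total H_L = 88.72 + 2.743 = 91.47 m

H_L ≈ 91.5 m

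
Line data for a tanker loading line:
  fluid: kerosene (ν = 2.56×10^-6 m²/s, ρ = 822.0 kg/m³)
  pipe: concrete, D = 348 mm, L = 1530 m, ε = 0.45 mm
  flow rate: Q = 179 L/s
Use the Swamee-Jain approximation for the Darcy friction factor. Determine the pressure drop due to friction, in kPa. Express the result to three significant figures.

Δp ≈ 141 kPa

V = 4Q/(πD²) = 4·0.179/(π·0.348²) = 1.882 m/s
Re = VD/ν = 1.882·0.348/2.56×10^-6 = 2.56×10^5 → turbulent
ε/D = 0.45/348 = 0.00129
Swamee-Jain: f = 0.02202
h_f = f(L/D)V²/(2g) = 0.02202·(1530/0.348)·1.882²/(2·9.81) = 17.48 m
Δp = ρg·h_f = 822.0·9.81·17.48 = 141.0 kPa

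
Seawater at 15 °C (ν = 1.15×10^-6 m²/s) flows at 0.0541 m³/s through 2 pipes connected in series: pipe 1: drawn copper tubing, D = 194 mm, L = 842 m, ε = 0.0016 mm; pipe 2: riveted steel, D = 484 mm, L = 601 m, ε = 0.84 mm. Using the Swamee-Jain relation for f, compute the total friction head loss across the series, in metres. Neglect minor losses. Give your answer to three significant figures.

H ≈ 10.8 m

Pipe 1: V = 1.830 m/s, Re = 3.09×10^5, ε/D = 8.25×10^-6, f = 0.01440, h_1 = f(L/D)V²/2g = 10.67 m
Pipe 2: V = 0.2940 m/s, Re = 1.24×10^5, ε/D = 0.00174, f = 0.02429, h_2 = f(L/D)V²/2g = 0.1329 m
Series → Q common, losses add: H = Σh = 10.80 m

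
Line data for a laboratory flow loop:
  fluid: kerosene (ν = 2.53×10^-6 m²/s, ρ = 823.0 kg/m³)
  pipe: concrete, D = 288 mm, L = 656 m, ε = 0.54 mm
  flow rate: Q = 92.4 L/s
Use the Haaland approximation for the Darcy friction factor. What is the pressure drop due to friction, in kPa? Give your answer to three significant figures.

Δp ≈ 45.4 kPa

V = 4Q/(πD²) = 4·0.0924/(π·0.288²) = 1.418 m/s
Re = VD/ν = 1.418·0.288/2.53×10^-6 = 1.61×10^5 → turbulent
ε/D = 0.54/288 = 0.00188
Haaland: f = 0.02407
h_f = f(L/D)V²/(2g) = 0.02407·(656/0.288)·1.418²/(2·9.81) = 5.623 m
Δp = ρg·h_f = 823.0·9.81·5.623 = 45.40 kPa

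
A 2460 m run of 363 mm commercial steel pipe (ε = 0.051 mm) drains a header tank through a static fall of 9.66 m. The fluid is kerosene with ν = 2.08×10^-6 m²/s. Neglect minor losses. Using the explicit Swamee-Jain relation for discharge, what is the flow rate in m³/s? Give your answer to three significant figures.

Q ≈ 0.135 m³/s

Swamee-Jain (Type II): Q = -0.965·√(gD⁵h_f/L)·ln[ε/(3.7D) + √(3.17ν²L/(gD³h_f))]
√(gD⁵h_f/L) = √(9.81·0.363⁵·9.66/2460) = 0.01558
ε/(3.7D) = 3.80×10^-5; √(3.17ν²L/(gD³h_f)) = 8.63×10^-5
Q = -0.965·0.01558·ln(1.242×10^-4) = 0.1352 m³/s
Check: V = 1.31 m/s, Re = 2.28×10^5, f = 0.01639, h_f = 9.67 m ≈ 9.66 m ✓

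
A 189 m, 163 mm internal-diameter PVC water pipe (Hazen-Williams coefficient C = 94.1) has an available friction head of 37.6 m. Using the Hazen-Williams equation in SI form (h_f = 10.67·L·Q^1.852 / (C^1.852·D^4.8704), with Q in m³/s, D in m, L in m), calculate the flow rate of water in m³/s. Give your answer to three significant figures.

Rearranging: Q = [h_f·C^1.852·D^4.8704 / (10.67·L)]^(1/1.852)
Q = [37.6·94.1^1.852·0.163^4.8704 / (10.67·189)]^0.540 = 0.09289 m³/s

Q ≈ 0.0929 m³/s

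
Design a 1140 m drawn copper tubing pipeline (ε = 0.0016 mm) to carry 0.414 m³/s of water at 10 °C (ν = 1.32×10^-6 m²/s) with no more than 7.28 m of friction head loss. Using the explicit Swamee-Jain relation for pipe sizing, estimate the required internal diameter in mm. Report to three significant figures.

D ≈ 491 mm

Swamee-Jain (Type III): D = 0.66·[ε^1.25·(LQ²/(gh_f))^4.75 + ν·Q^9.4·(L/(gh_f))^5.2]^0.04
LQ²/(gh_f) = 2.736; L/(gh_f) = 15.96
Term 1 = ε^1.25·(…)^4.75 = 6.78×10^-6; Term 2 = ν·Q^9.4·(…)^5.2 = 5.98×10^-4
D = 0.66·(6.78×10^-6 + 5.98×10^-4)^0.04 = 0.4907 m = 491 mm
Check: V = 2.19 m/s, Re = 8.14×10^5, f = 0.01209, h_f = 6.86 m ≈ 7.28 m ✓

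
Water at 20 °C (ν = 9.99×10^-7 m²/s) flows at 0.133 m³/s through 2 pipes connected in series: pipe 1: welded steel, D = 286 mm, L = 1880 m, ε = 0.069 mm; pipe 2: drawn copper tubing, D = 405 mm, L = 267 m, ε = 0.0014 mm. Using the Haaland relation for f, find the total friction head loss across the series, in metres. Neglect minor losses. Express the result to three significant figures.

Pipe 1: V = 2.070 m/s, Re = 5.93×10^5, ε/D = 2.41×10^-4, f = 0.01548, h_1 = f(L/D)V²/2g = 22.23 m
Pipe 2: V = 1.032 m/s, Re = 4.19×10^5, ε/D = 3.46×10^-6, f = 0.01352, h_2 = f(L/D)V²/2g = 0.4843 m
Series → Q common, losses add: H = Σh = 22.71 m

H ≈ 22.7 m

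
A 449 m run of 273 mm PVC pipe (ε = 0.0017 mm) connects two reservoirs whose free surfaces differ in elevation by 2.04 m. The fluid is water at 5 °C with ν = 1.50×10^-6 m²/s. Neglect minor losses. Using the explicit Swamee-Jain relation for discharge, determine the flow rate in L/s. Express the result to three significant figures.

Swamee-Jain (Type II): Q = -0.965·√(gD⁵h_f/L)·ln[ε/(3.7D) + √(3.17ν²L/(gD³h_f))]
√(gD⁵h_f/L) = √(9.81·0.273⁵·2.04/449) = 0.008221
ε/(3.7D) = 1.68×10^-6; √(3.17ν²L/(gD³h_f)) = 8.87×10^-5
Q = -0.965·0.008221·ln(9.037×10^-5) = 0.07387 m³/s
Check: V = 1.26 m/s, Re = 2.30×10^5, f = 0.01518, h_f = 2.03 m ≈ 2.04 m ✓

Q ≈ 73.9 L/s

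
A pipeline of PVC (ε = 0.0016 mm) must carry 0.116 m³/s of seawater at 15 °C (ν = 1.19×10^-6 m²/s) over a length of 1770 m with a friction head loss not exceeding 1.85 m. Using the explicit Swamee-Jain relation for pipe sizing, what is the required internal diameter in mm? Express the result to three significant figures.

Swamee-Jain (Type III): D = 0.66·[ε^1.25·(LQ²/(gh_f))^4.75 + ν·Q^9.4·(L/(gh_f))^5.2]^0.04
LQ²/(gh_f) = 1.312; L/(gh_f) = 97.53
Term 1 = ε^1.25·(…)^4.75 = 2.07×10^-7; Term 2 = ν·Q^9.4·(…)^5.2 = 4.22×10^-5
D = 0.66·(2.07×10^-7 + 4.22×10^-5)^0.04 = 0.4412 m = 441 mm
Check: V = 0.759 m/s, Re = 2.81×10^5, f = 0.01459, h_f = 1.72 m ≈ 1.85 m ✓

D ≈ 441 mm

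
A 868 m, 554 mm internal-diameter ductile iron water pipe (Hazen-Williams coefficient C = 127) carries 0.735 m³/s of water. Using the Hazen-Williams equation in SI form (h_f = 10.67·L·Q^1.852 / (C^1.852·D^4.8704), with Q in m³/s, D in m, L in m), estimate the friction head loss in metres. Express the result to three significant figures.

h_f = 10.67·868·0.735^1.852 / (127^1.852·0.554^4.8704) = 11.80 m

h_f ≈ 11.8 m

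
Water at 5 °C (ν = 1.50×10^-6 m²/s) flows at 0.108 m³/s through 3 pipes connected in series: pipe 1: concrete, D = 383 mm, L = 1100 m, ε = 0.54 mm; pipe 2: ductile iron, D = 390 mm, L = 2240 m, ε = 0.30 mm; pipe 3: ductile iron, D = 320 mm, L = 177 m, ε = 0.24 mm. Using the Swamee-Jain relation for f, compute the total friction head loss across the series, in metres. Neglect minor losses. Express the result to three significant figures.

Pipe 1: V = 0.9374 m/s, Re = 2.39×10^5, ε/D = 0.00141, f = 0.02250, h_1 = f(L/D)V²/2g = 2.894 m
Pipe 2: V = 0.9041 m/s, Re = 2.35×10^5, ε/D = 7.69×10^-4, f = 0.02001, h_2 = f(L/D)V²/2g = 4.788 m
Pipe 3: V = 1.343 m/s, Re = 2.86×10^5, ε/D = 7.50×10^-4, f = 0.01969, h_3 = f(L/D)V²/2g = 1.001 m
Series → Q common, losses add: H = Σh = 8.683 m

H ≈ 8.68 m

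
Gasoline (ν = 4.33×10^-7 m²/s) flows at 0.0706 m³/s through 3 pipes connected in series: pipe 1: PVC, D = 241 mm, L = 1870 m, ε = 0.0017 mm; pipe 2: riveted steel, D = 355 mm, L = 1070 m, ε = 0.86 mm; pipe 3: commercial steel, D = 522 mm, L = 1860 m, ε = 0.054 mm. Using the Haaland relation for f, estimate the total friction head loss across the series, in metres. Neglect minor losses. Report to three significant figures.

H ≈ 13.6 m

Pipe 1: V = 1.548 m/s, Re = 8.61×10^5, ε/D = 7.05×10^-6, f = 0.01199, h_1 = f(L/D)V²/2g = 11.36 m
Pipe 2: V = 0.7133 m/s, Re = 5.85×10^5, ε/D = 0.00242, f = 0.02495, h_2 = f(L/D)V²/2g = 1.950 m
Pipe 3: V = 0.3299 m/s, Re = 3.98×10^5, ε/D = 1.03×10^-4, f = 0.01470, h_3 = f(L/D)V²/2g = 0.2905 m
Series → Q common, losses add: H = Σh = 13.60 m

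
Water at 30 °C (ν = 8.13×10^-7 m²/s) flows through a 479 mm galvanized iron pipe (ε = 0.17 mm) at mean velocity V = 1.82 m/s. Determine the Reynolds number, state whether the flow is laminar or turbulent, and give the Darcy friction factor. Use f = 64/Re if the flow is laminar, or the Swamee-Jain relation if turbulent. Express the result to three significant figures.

Re ≈ 1.07×10^6; turbulent; f ≈ 0.0162

Re = VD/ν = 1.820·0.479/8.13×10^-7 = 1.07×10^6
Re > 4000 → turbulent; ε/D = 3.55×10^-4
Swamee-Jain: f = 0.01618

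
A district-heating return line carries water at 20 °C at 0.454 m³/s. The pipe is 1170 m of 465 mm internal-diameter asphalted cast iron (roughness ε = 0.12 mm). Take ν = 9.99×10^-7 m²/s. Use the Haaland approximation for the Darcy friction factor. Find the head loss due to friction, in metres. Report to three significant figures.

V = 4Q/(πD²) = 4·0.454/(π·0.465²) = 2.673 m/s
Re = VD/ν = 2.673·0.465/9.99×10^-7 = 1.24×10^6 → turbulent
ε/D = 0.12/465 = 2.58×10^-4
Haaland: f = 0.01508
h_f = f(L/D)V²/(2g) = 0.01508·(1170/0.465)·2.673²/(2·9.81) = 13.82 m

h_f ≈ 13.8 m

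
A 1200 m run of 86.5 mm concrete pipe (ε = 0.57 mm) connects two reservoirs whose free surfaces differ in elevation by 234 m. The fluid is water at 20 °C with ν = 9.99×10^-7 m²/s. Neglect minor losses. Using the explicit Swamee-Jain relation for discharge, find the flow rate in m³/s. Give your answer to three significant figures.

Q ≈ 0.0185 m³/s

Swamee-Jain (Type II): Q = -0.965·√(gD⁵h_f/L)·ln[ε/(3.7D) + √(3.17ν²L/(gD³h_f))]
√(gD⁵h_f/L) = √(9.81·0.0865⁵·234/1200) = 0.003044
ε/(3.7D) = 0.00178; √(3.17ν²L/(gD³h_f)) = 5.05×10^-5
Q = -0.965·0.003044·ln(0.001832) = 0.01851 m³/s
Check: V = 3.15 m/s, Re = 2.73×10^5, f = 0.03350, h_f = 235 m ≈ 234 m ✓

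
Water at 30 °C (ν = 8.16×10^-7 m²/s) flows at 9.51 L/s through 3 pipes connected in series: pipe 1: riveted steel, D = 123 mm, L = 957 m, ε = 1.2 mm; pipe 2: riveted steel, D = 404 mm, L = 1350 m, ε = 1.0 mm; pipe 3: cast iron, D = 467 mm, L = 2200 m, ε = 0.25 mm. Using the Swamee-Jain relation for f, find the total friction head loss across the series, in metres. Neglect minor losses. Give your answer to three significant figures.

Pipe 1: V = 0.8004 m/s, Re = 1.21×10^5, ε/D = 0.00976, f = 0.03831, h_1 = f(L/D)V²/2g = 9.733 m
Pipe 2: V = 0.07419 m/s, Re = 3.67×10^4, ε/D = 0.00248, f = 0.02868, h_2 = f(L/D)V²/2g = 0.02689 m
Pipe 3: V = 0.05552 m/s, Re = 3.18×10^4, ε/D = 5.35×10^-4, f = 0.02465, h_3 = f(L/D)V²/2g = 0.01825 m
Series → Q common, losses add: H = Σh = 9.778 m

H ≈ 9.78 m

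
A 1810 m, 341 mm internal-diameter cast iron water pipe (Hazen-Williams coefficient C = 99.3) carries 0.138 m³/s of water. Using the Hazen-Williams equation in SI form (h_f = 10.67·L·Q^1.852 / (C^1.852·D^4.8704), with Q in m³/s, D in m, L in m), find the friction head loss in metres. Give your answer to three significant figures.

h_f = 10.67·1810·0.138^1.852 / (99.3^1.852·0.341^4.8704) = 18.63 m

h_f ≈ 18.6 m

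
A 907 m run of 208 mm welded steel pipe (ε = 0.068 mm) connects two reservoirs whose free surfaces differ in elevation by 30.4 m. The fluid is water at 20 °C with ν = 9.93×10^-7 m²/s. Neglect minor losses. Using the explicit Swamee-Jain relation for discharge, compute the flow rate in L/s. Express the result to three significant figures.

Swamee-Jain (Type II): Q = -0.965·√(gD⁵h_f/L)·ln[ε/(3.7D) + √(3.17ν²L/(gD³h_f))]
√(gD⁵h_f/L) = √(9.81·0.208⁵·30.4/907) = 0.01131
ε/(3.7D) = 8.84×10^-5; √(3.17ν²L/(gD³h_f)) = 3.25×10^-5
Q = -0.965·0.01131·ln(1.209×10^-4) = 0.09849 m³/s
Check: V = 2.90 m/s, Re = 6.07×10^5, f = 0.01639, h_f = 30.6 m ≈ 30.4 m ✓

Q ≈ 98.5 L/s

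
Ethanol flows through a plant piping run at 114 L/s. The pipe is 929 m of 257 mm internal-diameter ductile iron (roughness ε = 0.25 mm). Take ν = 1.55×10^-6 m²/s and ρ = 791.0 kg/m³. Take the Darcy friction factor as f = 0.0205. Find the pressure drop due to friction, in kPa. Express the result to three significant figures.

Δp ≈ 142 kPa

V = 4Q/(πD²) = 4·0.114/(π·0.257²) = 2.198 m/s
h_f = f(L/D)V²/(2g) = 0.02050·(929/0.257)·2.198²/(2·9.81) = 18.24 m
Δp = ρg·h_f = 791.0·9.81·18.24 = 141.5 kPa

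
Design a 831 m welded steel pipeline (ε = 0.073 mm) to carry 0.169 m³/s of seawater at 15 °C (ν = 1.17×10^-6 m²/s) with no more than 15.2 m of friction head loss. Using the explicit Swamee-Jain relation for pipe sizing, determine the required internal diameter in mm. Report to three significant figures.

D ≈ 293 mm

Swamee-Jain (Type III): D = 0.66·[ε^1.25·(LQ²/(gh_f))^4.75 + ν·Q^9.4·(L/(gh_f))^5.2]^0.04
LQ²/(gh_f) = 0.1592; L/(gh_f) = 5.573
Term 1 = ε^1.25·(…)^4.75 = 1.09×10^-9; Term 2 = ν·Q^9.4·(…)^5.2 = 4.90×10^-10
D = 0.66·(1.09×10^-9 + 4.90×10^-10)^0.04 = 0.2934 m = 293 mm
Check: V = 2.50 m/s, Re = 6.27×10^5, f = 0.01569, h_f = 14.1 m ≈ 15.2 m ✓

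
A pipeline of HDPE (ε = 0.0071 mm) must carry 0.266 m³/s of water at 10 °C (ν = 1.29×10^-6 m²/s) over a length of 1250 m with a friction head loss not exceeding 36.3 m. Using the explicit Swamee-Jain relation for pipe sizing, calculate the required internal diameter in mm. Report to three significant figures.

Swamee-Jain (Type III): D = 0.66·[ε^1.25·(LQ²/(gh_f))^4.75 + ν·Q^9.4·(L/(gh_f))^5.2]^0.04
LQ²/(gh_f) = 0.2484; L/(gh_f) = 3.510
Term 1 = ε^1.25·(…)^4.75 = 4.91×10^-10; Term 2 = ν·Q^9.4·(…)^5.2 = 3.47×10^-9
D = 0.66·(4.91×10^-10 + 3.47×10^-9)^0.04 = 0.3044 m = 304 mm
Check: V = 3.66 m/s, Re = 8.62×10^5, f = 0.01240, h_f = 34.7 m ≈ 36.3 m ✓

D ≈ 304 mm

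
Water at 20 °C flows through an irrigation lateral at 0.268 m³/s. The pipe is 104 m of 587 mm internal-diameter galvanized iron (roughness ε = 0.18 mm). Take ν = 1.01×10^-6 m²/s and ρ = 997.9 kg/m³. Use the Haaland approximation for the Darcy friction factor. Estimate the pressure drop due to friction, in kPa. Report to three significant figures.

V = 4Q/(πD²) = 4·0.268/(π·0.587²) = 0.9903 m/s
Re = VD/ν = 0.9903·0.587/1.01×10^-6 = 5.76×10^5 → turbulent
ε/D = 0.18/587 = 3.07×10^-4
Haaland: f = 0.01607
h_f = f(L/D)V²/(2g) = 0.01607·(104/0.587)·0.9903²/(2·9.81) = 0.1423 m
Δp = ρg·h_f = 997.9·9.81·0.1423 = 1.393 kPa

Δp ≈ 1.39 kPa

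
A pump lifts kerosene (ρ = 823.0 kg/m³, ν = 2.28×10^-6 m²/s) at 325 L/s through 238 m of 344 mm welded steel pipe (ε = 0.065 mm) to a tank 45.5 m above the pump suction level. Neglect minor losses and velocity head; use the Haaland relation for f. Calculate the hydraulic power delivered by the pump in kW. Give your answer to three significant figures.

P_hyd ≈ 136 kW

V = 4Q/(πD²) = 3.497 m/s; Re = 5.28×10^5; ε/D = 1.89×10^-4; f = 0.01512
h_f = f(L/D)V²/2g = 6.518 m
Total head H = z + h_f = 45.5 + 6.518 = 52.02 m
P_hyd = ρgQH = 823.0·9.81·0.325·52.02 = 136.5 kW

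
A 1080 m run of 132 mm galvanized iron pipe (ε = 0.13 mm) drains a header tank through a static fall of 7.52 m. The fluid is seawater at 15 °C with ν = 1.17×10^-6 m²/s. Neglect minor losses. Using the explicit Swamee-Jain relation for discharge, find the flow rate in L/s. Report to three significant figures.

Q ≈ 12.4 L/s

Swamee-Jain (Type II): Q = -0.965·√(gD⁵h_f/L)·ln[ε/(3.7D) + √(3.17ν²L/(gD³h_f))]
√(gD⁵h_f/L) = √(9.81·0.132⁵·7.52/1080) = 0.001654
ε/(3.7D) = 2.66×10^-4; √(3.17ν²L/(gD³h_f)) = 1.66×10^-4
Q = -0.965·0.001654·ln(4.324×10^-4) = 0.01237 m³/s
Check: V = 0.904 m/s, Re = 1.02×10^5, f = 0.02225, h_f = 7.58 m ≈ 7.52 m ✓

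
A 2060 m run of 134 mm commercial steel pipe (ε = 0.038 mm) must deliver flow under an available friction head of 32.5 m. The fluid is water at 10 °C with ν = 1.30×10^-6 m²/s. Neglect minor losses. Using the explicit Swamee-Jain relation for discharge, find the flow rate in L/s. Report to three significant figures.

Q ≈ 21.3 L/s

Swamee-Jain (Type II): Q = -0.965·√(gD⁵h_f/L)·ln[ε/(3.7D) + √(3.17ν²L/(gD³h_f))]
√(gD⁵h_f/L) = √(9.81·0.134⁵·32.5/2060) = 0.002586
ε/(3.7D) = 7.66×10^-5; √(3.17ν²L/(gD³h_f)) = 1.20×10^-4
Q = -0.965·0.002586·ln(1.966×10^-4) = 0.02130 m³/s
Check: V = 1.51 m/s, Re = 1.56×10^5, f = 0.01824, h_f = 32.6 m ≈ 32.5 m ✓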